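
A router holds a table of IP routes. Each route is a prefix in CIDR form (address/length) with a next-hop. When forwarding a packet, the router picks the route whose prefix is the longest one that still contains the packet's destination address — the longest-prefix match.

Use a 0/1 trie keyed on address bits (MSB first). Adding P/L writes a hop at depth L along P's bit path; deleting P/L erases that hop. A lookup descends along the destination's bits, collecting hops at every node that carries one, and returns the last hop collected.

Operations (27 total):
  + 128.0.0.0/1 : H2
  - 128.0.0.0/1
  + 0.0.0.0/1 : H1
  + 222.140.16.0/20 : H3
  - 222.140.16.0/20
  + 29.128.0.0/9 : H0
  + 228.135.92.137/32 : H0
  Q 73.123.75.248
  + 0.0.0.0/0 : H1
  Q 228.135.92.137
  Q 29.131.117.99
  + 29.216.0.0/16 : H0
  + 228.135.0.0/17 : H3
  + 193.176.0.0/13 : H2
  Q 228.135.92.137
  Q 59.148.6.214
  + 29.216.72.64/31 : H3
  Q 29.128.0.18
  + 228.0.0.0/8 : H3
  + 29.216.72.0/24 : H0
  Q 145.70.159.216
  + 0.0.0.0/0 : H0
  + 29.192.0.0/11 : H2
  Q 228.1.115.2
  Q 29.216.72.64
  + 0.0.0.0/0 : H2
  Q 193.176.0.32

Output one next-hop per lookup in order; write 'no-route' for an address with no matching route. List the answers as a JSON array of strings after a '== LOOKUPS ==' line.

Trace:
  add 128.0.0.0/1 -> H2 at depth 1
  - 128.0.0.0/1 clear@1
  add 0.0.0.0/1 -> H1 at depth 1
  add 222.140.16.0/20 -> H3 at depth 20
  - 222.140.16.0/20 clear@20
  add 29.128.0.0/9 -> H0 at depth 9
  add 228.135.92.137/32 -> H0 at depth 32
  ? 73.123.75.248  path d0:-→d1:H1  best=H1
  add 0.0.0.0/0 -> H1 at depth 0
  ? 228.135.92.137  path d0:H1→d1:-→d2:-→d3:-→d4:-→d5:-→d6:-→d7:-→d8:-→d9:-→d10:-→d11:-→d12:-→d13:-→d14:-→d15:-→d16:-→d17:-→d18:-→d19:-→d20:-→d21:-→d22:-→d23:-→d24:-→d25:-→d26:-→d27:-→d28:-→d29:-→d30:-→d31:-→d32:H0  best=H0
  ? 29.131.117.99  path d0:H1→d1:H1→d2:-→d3:-→d4:-→d5:-→d6:-→d7:-→d8:-→d9:H0  best=H0
  add 29.216.0.0/16 -> H0 at depth 16
  add 228.135.0.0/17 -> H3 at depth 17
  add 193.176.0.0/13 -> H2 at depth 13
  ? 228.135.92.137  path d0:H1→d1:-→d2:-→d3:-→d4:-→d5:-→d6:-→d7:-→d8:-→d9:-→d10:-→d11:-→d12:-→d13:-→d14:-→d15:-→d16:-→d17:H3→d18:-→d19:-→d20:-→d21:-→d22:-→d23:-→d24:-→d25:-→d26:-→d27:-→d28:-→d29:-→d30:-→d31:-→d32:H0  best=H0
  ? 59.148.6.214  path d0:H1→d1:H1→d2:-  best=H1
  add 29.216.72.64/31 -> H3 at depth 31
  ? 29.128.0.18  path d0:H1→d1:H1→d2:-→d3:-→d4:-→d5:-→d6:-→d7:-→d8:-→d9:H0  best=H0
  add 228.0.0.0/8 -> H3 at depth 8
  add 29.216.72.0/24 -> H0 at depth 24
  ? 145.70.159.216  path d0:H1→d1:-  best=H1
  add 0.0.0.0/0 -> H0 at depth 0
  add 29.192.0.0/11 -> H2 at depth 11
  ? 228.1.115.2  path d0:H0→d1:-→d2:-→d3:-→d4:-→d5:-→d6:-→d7:-→d8:H3  best=H3
  ? 29.216.72.64  path d0:H0→d1:H1→d2:-→d3:-→d4:-→d5:-→d6:-→d7:-→d8:-→d9:H0→d10:-→d11:H2→d12:-→d13:-→d14:-→d15:-→d16:H0→d17:-→d18:-→d19:-→d20:-→d21:-→d22:-→d23:-→d24:H0→d25:-→d26:-→d27:-→d28:-→d29:-→d30:-→d31:H3  best=H3
  add 0.0.0.0/0 -> H2 at depth 0
  ? 193.176.0.32  path d0:H2→d1:-→d2:-→d3:-→d4:-→d5:-→d6:-→d7:-→d8:-→d9:-→d10:-→d11:-→d12:-→d13:H2  best=H2

== LOOKUPS ==
["H1","H0","H0","H0","H1","H0","H1","H3","H3","H2"]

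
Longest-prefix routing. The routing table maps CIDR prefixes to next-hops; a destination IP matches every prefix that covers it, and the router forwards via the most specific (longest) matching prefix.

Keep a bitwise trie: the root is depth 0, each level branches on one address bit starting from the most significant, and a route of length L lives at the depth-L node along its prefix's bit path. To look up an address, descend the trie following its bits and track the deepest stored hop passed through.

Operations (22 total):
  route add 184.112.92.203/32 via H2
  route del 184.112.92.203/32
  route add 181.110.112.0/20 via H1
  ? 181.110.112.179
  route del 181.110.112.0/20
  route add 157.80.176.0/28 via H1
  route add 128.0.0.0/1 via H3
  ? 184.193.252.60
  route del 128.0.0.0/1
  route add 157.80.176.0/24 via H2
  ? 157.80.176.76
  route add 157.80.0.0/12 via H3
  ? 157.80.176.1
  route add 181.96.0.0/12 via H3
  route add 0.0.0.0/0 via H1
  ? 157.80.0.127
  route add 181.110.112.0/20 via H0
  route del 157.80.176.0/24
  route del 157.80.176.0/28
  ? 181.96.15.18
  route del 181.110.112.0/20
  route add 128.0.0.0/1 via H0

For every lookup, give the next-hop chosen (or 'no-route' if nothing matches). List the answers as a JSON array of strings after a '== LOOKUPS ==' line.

Apply in order:
  add 184.112.92.203/32 -> H2 at depth 32
  del 184.112.92.203/32 (clear depth 32)
  add 181.110.112.0/20 -> H1 at depth 20
  ? 181.110.112.179  path d0:-→d1:-→d2:-→d3:-→d4:-→d5:-→d6:-→d7:-→d8:-→d9:-→d10:-→d11:-→d12:-→d13:-→d14:-→d15:-→d16:-→d17:-→d18:-→d19:-→d20:H1  best=H1
  del 181.110.112.0/20 (clear depth 20)
  add 157.80.176.0/28 -> H1 at depth 28
  add 128.0.0.0/1 -> H3 at depth 1
  ? 184.193.252.60  path d0:-→d1:H3→d2:-→d3:-→d4:-→d5:-→d6:-→d7:-→d8:-  best=H3
  del 128.0.0.0/1 (clear depth 1)
  add 157.80.176.0/24 -> H2 at depth 24
  ? 157.80.176.76  path d0:-→d1:-→d2:-→d3:-→d4:-→d5:-→d6:-→d7:-→d8:-→d9:-→d10:-→d11:-→d12:-→d13:-→d14:-→d15:-→d16:-→d17:-→d18:-→d19:-→d20:-→d21:-→d22:-→d23:-→d24:H2→d25:-  best=H2
  add 157.80.0.0/12 -> H3 at depth 12
  ? 157.80.176.1  path d0:-→d1:-→d2:-→d3:-→d4:-→d5:-→d6:-→d7:-→d8:-→d9:-→d10:-→d11:-→d12:H3→d13:-→d14:-→d15:-→d16:-→d17:-→d18:-→d19:-→d20:-→d21:-→d22:-→d23:-→d24:H2→d25:-→d26:-→d27:-→d28:H1  best=H1
  add 181.96.0.0/12 -> H3 at depth 12
  add 0.0.0.0/0 -> H1 at depth 0
  ? 157.80.0.127  path d0:H1→d1:-→d2:-→d3:-→d4:-→d5:-→d6:-→d7:-→d8:-→d9:-→d10:-→d11:-→d12:H3→d13:-→d14:-→d15:-→d16:-  best=H3
  add 181.110.112.0/20 -> H0 at depth 20
  del 157.80.176.0/24 (clear depth 24)
  del 157.80.176.0/28 (clear depth 28)
  ? 181.96.15.18  path d0:H1→d1:-→d2:-→d3:-→d4:-→d5:-→d6:-→d7:-→d8:-→d9:-→d10:-→d11:-→d12:H3  best=H3
  del 181.110.112.0/20 (clear depth 20)
  add 128.0.0.0/1 -> H0 at depth 1

== LOOKUPS ==
["H1","H3","H2","H1","H3","H3"]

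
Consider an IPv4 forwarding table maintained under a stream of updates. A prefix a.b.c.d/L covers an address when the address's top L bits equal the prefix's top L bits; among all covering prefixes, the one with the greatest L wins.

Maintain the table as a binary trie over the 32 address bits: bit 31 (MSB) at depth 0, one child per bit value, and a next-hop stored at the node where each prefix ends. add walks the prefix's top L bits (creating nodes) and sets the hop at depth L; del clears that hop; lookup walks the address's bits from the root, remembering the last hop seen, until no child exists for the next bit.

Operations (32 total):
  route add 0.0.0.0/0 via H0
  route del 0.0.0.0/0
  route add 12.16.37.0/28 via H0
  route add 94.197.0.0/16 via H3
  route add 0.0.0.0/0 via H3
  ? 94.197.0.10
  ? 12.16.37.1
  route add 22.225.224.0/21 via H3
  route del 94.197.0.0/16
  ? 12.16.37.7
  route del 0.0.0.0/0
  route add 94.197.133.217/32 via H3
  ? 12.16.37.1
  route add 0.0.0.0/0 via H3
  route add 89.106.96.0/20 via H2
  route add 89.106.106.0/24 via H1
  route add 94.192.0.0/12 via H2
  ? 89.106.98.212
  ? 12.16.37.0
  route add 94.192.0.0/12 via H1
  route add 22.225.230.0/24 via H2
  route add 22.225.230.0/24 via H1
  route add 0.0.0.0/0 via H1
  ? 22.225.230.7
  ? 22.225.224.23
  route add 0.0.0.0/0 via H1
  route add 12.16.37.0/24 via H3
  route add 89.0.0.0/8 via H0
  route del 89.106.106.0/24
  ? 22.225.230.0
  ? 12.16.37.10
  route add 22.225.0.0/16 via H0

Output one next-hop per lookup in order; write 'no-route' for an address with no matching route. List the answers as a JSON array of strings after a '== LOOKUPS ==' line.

Trace:
  add 0.0.0.0/0 -> H0 at depth 0
  del 0.0.0.0/0 (clear depth 0)
  add 12.16.37.0/28 -> H0 at depth 28
  add 94.197.0.0/16 -> H3 at depth 16
  add 0.0.0.0/0 -> H3 at depth 0
  ? 94.197.0.10  path d0:H3→d1:-→d2:-→d3:-→d4:-→d5:-→d6:-→d7:-→d8:-→d9:-→d10:-→d11:-→d12:-→d13:-→d14:-→d15:-→d16:H3  best=H3
  ? 12.16.37.1  path d0:H3→d1:-→d2:-→d3:-→d4:-→d5:-→d6:-→d7:-→d8:-→d9:-→d10:-→d11:-→d12:-→d13:-→d14:-→d15:-→d16:-→d17:-→d18:-→d19:-→d20:-→d21:-→d22:-→d23:-→d24:-→d25:-→d26:-→d27:-→d28:H0  best=H0
  add 22.225.224.0/21 -> H3 at depth 21
  del 94.197.0.0/16 (clear depth 16)
  ? 12.16.37.7  path d0:H3→d1:-→d2:-→d3:-→d4:-→d5:-→d6:-→d7:-→d8:-→d9:-→d10:-→d11:-→d12:-→d13:-→d14:-→d15:-→d16:-→d17:-→d18:-→d19:-→d20:-→d21:-→d22:-→d23:-→d24:-→d25:-→d26:-→d27:-→d28:H0  best=H0
  del 0.0.0.0/0 (clear depth 0)
  add 94.197.133.217/32 -> H3 at depth 32
  ? 12.16.37.1  path d0:-→d1:-→d2:-→d3:-→d4:-→d5:-→d6:-→d7:-→d8:-→d9:-→d10:-→d11:-→d12:-→d13:-→d14:-→d15:-→d16:-→d17:-→d18:-→d19:-→d20:-→d21:-→d22:-→d23:-→d24:-→d25:-→d26:-→d27:-→d28:H0  best=H0
  add 0.0.0.0/0 -> H3 at depth 0
  add 89.106.96.0/20 -> H2 at depth 20
  add 89.106.106.0/24 -> H1 at depth 24
  add 94.192.0.0/12 -> H2 at depth 12
  ? 89.106.98.212  path d0:H3→d1:-→d2:-→d3:-→d4:-→d5:-→d6:-→d7:-→d8:-→d9:-→d10:-→d11:-→d12:-→d13:-→d14:-→d15:-→d16:-→d17:-→d18:-→d19:-→d20:H2  best=H2
  ? 12.16.37.0  path d0:H3→d1:-→d2:-→d3:-→d4:-→d5:-→d6:-→d7:-→d8:-→d9:-→d10:-→d11:-→d12:-→d13:-→d14:-→d15:-→d16:-→d17:-→d18:-→d19:-→d20:-→d21:-→d22:-→d23:-→d24:-→d25:-→d26:-→d27:-→d28:H0  best=H0
  add 94.192.0.0/12 -> H1 at depth 12
  add 22.225.230.0/24 -> H2 at depth 24
  add 22.225.230.0/24 -> H1 at depth 24
  add 0.0.0.0/0 -> H1 at depth 0
  ? 22.225.230.7  path d0:H1→d1:-→d2:-→d3:-→d4:-→d5:-→d6:-→d7:-→d8:-→d9:-→d10:-→d11:-→d12:-→d13:-→d14:-→d15:-→d16:-→d17:-→d18:-→d19:-→d20:-→d21:H3→d22:-→d23:-→d24:H1  best=H1
  ? 22.225.224.23  path d0:H1→d1:-→d2:-→d3:-→d4:-→d5:-→d6:-→d7:-→d8:-→d9:-→d10:-→d11:-→d12:-→d13:-→d14:-→d15:-→d16:-→d17:-→d18:-→d19:-→d20:-→d21:H3  best=H3
  add 0.0.0.0/0 -> H1 at depth 0
  add 12.16.37.0/24 -> H3 at depth 24
  add 89.0.0.0/8 -> H0 at depth 8
  del 89.106.106.0/24 (clear depth 24)
  ? 22.225.230.0  path d0:H1→d1:-→d2:-→d3:-→d4:-→d5:-→d6:-→d7:-→d8:-→d9:-→d10:-→d11:-→d12:-→d13:-→d14:-→d15:-→d16:-→d17:-→d18:-→d19:-→d20:-→d21:H3→d22:-→d23:-→d24:H1  best=H1
  ? 12.16.37.10  path d0:H1→d1:-→d2:-→d3:-→d4:-→d5:-→d6:-→d7:-→d8:-→d9:-→d10:-→d11:-→d12:-→d13:-→d14:-→d15:-→d16:-→d17:-→d18:-→d19:-→d20:-→d21:-→d22:-→d23:-→d24:H3→d25:-→d26:-→d27:-→d28:H0  best=H0
  add 22.225.0.0/16 -> H0 at depth 16

== LOOKUPS ==
["H3","H0","H0","H0","H2","H0","H1","H3","H1","H0"]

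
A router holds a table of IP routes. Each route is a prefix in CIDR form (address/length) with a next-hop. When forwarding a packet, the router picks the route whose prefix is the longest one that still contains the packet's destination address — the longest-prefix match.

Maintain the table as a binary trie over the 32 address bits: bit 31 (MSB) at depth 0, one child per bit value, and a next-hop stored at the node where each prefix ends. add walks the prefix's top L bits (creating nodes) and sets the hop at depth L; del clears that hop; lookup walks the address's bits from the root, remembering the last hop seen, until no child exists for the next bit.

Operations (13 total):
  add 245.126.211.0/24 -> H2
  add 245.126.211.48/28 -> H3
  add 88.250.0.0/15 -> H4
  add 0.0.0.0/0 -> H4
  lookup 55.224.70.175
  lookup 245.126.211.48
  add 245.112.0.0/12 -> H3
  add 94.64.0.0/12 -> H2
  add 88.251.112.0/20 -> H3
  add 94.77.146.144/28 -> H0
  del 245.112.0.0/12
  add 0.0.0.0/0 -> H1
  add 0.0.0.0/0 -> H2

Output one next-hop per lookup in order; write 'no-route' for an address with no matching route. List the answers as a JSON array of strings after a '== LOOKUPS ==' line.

Apply in order:
  add 245.126.211.0/24 -> H2 at depth 24
  add 245.126.211.48/28 -> H3 at depth 28
  add 88.250.0.0/15 -> H4 at depth 15
  add 0.0.0.0/0 -> H4 at depth 0
  ? 55.224.70.175  path d0:H4→d1:-  best=H4
  ? 245.126.211.48  path d0:H4→d1:-→d2:-→d3:-→d4:-→d5:-→d6:-→d7:-→d8:-→d9:-→d10:-→d11:-→d12:-→d13:-→d14:-→d15:-→d16:-→d17:-→d18:-→d19:-→d20:-→d21:-→d22:-→d23:-→d24:H2→d25:-→d26:-→d27:-→d28:H3  best=H3
  add 245.112.0.0/12 -> H3 at depth 12
  add 94.64.0.0/12 -> H2 at depth 12
  add 88.251.112.0/20 -> H3 at depth 20
  add 94.77.146.144/28 -> H0 at depth 28
  - 245.112.0.0/12 clear@12
  add 0.0.0.0/0 -> H1 at depth 0
  add 0.0.0.0/0 -> H2 at depth 0

== LOOKUPS ==
["H4","H3"]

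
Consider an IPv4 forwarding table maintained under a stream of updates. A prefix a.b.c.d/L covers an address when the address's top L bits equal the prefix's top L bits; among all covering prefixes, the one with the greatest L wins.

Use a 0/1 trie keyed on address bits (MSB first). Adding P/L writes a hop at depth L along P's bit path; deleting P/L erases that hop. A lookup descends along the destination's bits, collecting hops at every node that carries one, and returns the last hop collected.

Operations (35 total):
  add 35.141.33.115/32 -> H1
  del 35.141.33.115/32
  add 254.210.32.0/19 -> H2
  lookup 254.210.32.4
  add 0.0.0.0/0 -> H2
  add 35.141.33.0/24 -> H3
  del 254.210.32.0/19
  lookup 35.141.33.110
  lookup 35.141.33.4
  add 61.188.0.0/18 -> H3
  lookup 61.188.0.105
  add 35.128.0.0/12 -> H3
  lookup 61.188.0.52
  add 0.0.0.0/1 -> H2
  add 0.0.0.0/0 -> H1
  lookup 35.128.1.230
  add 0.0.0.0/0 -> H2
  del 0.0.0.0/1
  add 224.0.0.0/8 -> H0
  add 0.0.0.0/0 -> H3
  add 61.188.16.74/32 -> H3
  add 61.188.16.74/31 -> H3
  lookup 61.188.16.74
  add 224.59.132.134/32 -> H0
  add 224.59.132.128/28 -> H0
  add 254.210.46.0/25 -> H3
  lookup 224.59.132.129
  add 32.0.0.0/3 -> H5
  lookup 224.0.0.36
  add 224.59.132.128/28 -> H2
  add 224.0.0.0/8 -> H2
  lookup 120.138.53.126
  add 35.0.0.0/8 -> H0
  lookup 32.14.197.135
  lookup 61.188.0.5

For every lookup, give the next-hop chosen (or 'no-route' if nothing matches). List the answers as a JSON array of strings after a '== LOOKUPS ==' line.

Apply in order:
  add 35.141.33.115/32 -> H1 at depth 32
  del 35.141.33.115/32 (clear depth 32)
  add 254.210.32.0/19 -> H2 at depth 19
  ? 254.210.32.4  path d0:-→d1:-→d2:-→d3:-→d4:-→d5:-→d6:-→d7:-→d8:-→d9:-→d10:-→d11:-→d12:-→d13:-→d14:-→d15:-→d16:-→d17:-→d18:-→d19:H2  best=H2
  add 0.0.0.0/0 -> H2 at depth 0
  add 35.141.33.0/24 -> H3 at depth 24
  del 254.210.32.0/19 (clear depth 19)
  ? 35.141.33.110  path d0:H2→d1:-→d2:-→d3:-→d4:-→d5:-→d6:-→d7:-→d8:-→d9:-→d10:-→d11:-→d12:-→d13:-→d14:-→d15:-→d16:-→d17:-→d18:-→d19:-→d20:-→d21:-→d22:-→d23:-→d24:H3→d25:-→d26:-→d27:-  best=H3
  ? 35.141.33.4  path d0:H2→d1:-→d2:-→d3:-→d4:-→d5:-→d6:-→d7:-→d8:-→d9:-→d10:-→d11:-→d12:-→d13:-→d14:-→d15:-→d16:-→d17:-→d18:-→d19:-→d20:-→d21:-→d22:-→d23:-→d24:H3→d25:-  best=H3
  add 61.188.0.0/18 -> H3 at depth 18
  ? 61.188.0.105  path d0:H2→d1:-→d2:-→d3:-→d4:-→d5:-→d6:-→d7:-→d8:-→d9:-→d10:-→d11:-→d12:-→d13:-→d14:-→d15:-→d16:-→d17:-→d18:H3  best=H3
  add 35.128.0.0/12 -> H3 at depth 12
  ? 61.188.0.52  path d0:H2→d1:-→d2:-→d3:-→d4:-→d5:-→d6:-→d7:-→d8:-→d9:-→d10:-→d11:-→d12:-→d13:-→d14:-→d15:-→d16:-→d17:-→d18:H3  best=H3
  add 0.0.0.0/1 -> H2 at depth 1
  add 0.0.0.0/0 -> H1 at depth 0
  ? 35.128.1.230  path d0:H1→d1:H2→d2:-→d3:-→d4:-→d5:-→d6:-→d7:-→d8:-→d9:-→d10:-→d11:-→d12:H3  best=H3
  add 0.0.0.0/0 -> H2 at depth 0
  del 0.0.0.0/1 (clear depth 1)
  add 224.0.0.0/8 -> H0 at depth 8
  add 0.0.0.0/0 -> H3 at depth 0
  add 61.188.16.74/32 -> H3 at depth 32
  add 61.188.16.74/31 -> H3 at depth 31
  ? 61.188.16.74  path d0:H3→d1:-→d2:-→d3:-→d4:-→d5:-→d6:-→d7:-→d8:-→d9:-→d10:-→d11:-→d12:-→d13:-→d14:-→d15:-→d16:-→d17:-→d18:H3→d19:-→d20:-→d21:-→d22:-→d23:-→d24:-→d25:-→d26:-→d27:-→d28:-→d29:-→d30:-→d31:H3→d32:H3  best=H3
  add 224.59.132.134/32 -> H0 at depth 32
  add 224.59.132.128/28 -> H0 at depth 28
  add 254.210.46.0/25 -> H3 at depth 25
  ? 224.59.132.129  path d0:H3→d1:-→d2:-→d3:-→d4:-→d5:-→d6:-→d7:-→d8:H0→d9:-→d10:-→d11:-→d12:-→d13:-→d14:-→d15:-→d16:-→d17:-→d18:-→d19:-→d20:-→d21:-→d22:-→d23:-→d24:-→d25:-→d26:-→d27:-→d28:H0→d29:-  best=H0
  add 32.0.0.0/3 -> H5 at depth 3
  ? 224.0.0.36  path d0:H3→d1:-→d2:-→d3:-→d4:-→d5:-→d6:-→d7:-→d8:H0→d9:-→d10:-  best=H0
  add 224.59.132.128/28 -> H2 at depth 28
  add 224.0.0.0/8 -> H2 at depth 8
  ? 120.138.53.126  path d0:H3→d1:-  best=H3
  add 35.0.0.0/8 -> H0 at depth 8
  ? 32.14.197.135  path d0:H3→d1:-→d2:-→d3:H5→d4:-→d5:-→d6:-  best=H5
  ? 61.188.0.5  path d0:H3→d1:-→d2:-→d3:H5→d4:-→d5:-→d6:-→d7:-→d8:-→d9:-→d10:-→d11:-→d12:-→d13:-→d14:-→d15:-→d16:-→d17:-→d18:H3→d19:-  best=H3

== LOOKUPS ==
["H2","H3","H3","H3","H3","H3","H3","H0","H0","H3","H5","H3"]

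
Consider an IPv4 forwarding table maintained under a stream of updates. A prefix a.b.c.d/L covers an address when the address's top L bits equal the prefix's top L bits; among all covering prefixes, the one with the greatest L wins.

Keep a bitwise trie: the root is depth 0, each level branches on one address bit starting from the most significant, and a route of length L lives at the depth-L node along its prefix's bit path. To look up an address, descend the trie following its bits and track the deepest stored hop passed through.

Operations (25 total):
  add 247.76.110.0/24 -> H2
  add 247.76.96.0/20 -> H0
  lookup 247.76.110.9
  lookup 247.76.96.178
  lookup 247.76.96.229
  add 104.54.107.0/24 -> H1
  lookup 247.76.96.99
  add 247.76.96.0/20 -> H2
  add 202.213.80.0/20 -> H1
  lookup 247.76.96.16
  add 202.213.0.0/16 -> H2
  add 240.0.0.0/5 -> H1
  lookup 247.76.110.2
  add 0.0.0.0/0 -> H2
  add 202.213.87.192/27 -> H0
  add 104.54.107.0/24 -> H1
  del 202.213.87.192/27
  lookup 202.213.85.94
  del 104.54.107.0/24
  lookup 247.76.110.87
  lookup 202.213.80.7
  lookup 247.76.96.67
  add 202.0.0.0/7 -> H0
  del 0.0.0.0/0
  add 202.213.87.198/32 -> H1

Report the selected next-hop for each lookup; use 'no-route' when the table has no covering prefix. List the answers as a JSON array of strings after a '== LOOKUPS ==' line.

Trace:
  + 247.76.110.0/24 (H2) depth=24
  + 247.76.96.0/20 (H0) depth=20
  lookup 247.76.110.9: bits 111101110100110001101110 walk d0:-→d1:-→d2:-→d3:-→d4:-→d5:-→d6:-→d7:-→d8:-→d9:-→d10:-→d11:-→d12:-→d13:-→d14:-→d15:-→d16:-→d17:-→d18:-→d19:-→d20:H0→d21:-→d22:-→d23:-→d24:H2 -> H2
  lookup 247.76.96.178: bits 11110111010011000110 walk d0:-→d1:-→d2:-→d3:-→d4:-→d5:-→d6:-→d7:-→d8:-→d9:-→d10:-→d11:-→d12:-→d13:-→d14:-→d15:-→d16:-→d17:-→d18:-→d19:-→d20:H0 -> H0
  lookup 247.76.96.229: bits 11110111010011000110 walk d0:-→d1:-→d2:-→d3:-→d4:-→d5:-→d6:-→d7:-→d8:-→d9:-→d10:-→d11:-→d12:-→d13:-→d14:-→d15:-→d16:-→d17:-→d18:-→d19:-→d20:H0 -> H0
  + 104.54.107.0/24 (H1) depth=24
  lookup 247.76.96.99: bits 11110111010011000110 walk d0:-→d1:-→d2:-→d3:-→d4:-→d5:-→d6:-→d7:-→d8:-→d9:-→d10:-→d11:-→d12:-→d13:-→d14:-→d15:-→d16:-→d17:-→d18:-→d19:-→d20:H0 -> H0
  + 247.76.96.0/20 (H2) depth=20
  + 202.213.80.0/20 (H1) depth=20
  lookup 247.76.96.16: bits 11110111010011000110 walk d0:-→d1:-→d2:-→d3:-→d4:-→d5:-→d6:-→d7:-→d8:-→d9:-→d10:-→d11:-→d12:-→d13:-→d14:-→d15:-→d16:-→d17:-→d18:-→d19:-→d20:H2 -> H2
  + 202.213.0.0/16 (H2) depth=16
  + 240.0.0.0/5 (H1) depth=5
  lookup 247.76.110.2: bits 111101110100110001101110 walk d0:-→d1:-→d2:-→d3:-→d4:-→d5:H1→d6:-→d7:-→d8:-→d9:-→d10:-→d11:-→d12:-→d13:-→d14:-→d15:-→d16:-→d17:-→d18:-→d19:-→d20:H2→d21:-→d22:-→d23:-→d24:H2 -> H2
  + 0.0.0.0/0 (H2) depth=0
  + 202.213.87.192/27 (H0) depth=27
  + 104.54.107.0/24 (H1) depth=24
  del 202.213.87.192/27 (clear depth 27)
  lookup 202.213.85.94: bits 1100101011010101010101 walk d0:H2→d1:-→d2:-→d3:-→d4:-→d5:-→d6:-→d7:-→d8:-→d9:-→d10:-→d11:-→d12:-→d13:-→d14:-→d15:-→d16:H2→d17:-→d18:-→d19:-→d20:H1→d21:-→d22:- -> H1
  del 104.54.107.0/24 (clear depth 24)
  lookup 247.76.110.87: bits 111101110100110001101110 walk d0:H2→d1:-→d2:-→d3:-→d4:-→d5:H1→d6:-→d7:-→d8:-→d9:-→d10:-→d11:-→d12:-→d13:-→d14:-→d15:-→d16:-→d17:-→d18:-→d19:-→d20:H2→d21:-→d22:-→d23:-→d24:H2 -> H2
  lookup 202.213.80.7: bits 110010101101010101010 walk d0:H2→d1:-→d2:-→d3:-→d4:-→d5:-→d6:-→d7:-→d8:-→d9:-→d10:-→d11:-→d12:-→d13:-→d14:-→d15:-→d16:H2→d17:-→d18:-→d19:-→d20:H1→d21:- -> H1
  lookup 247.76.96.67: bits 11110111010011000110 walk d0:H2→d1:-→d2:-→d3:-→d4:-→d5:H1→d6:-→d7:-→d8:-→d9:-→d10:-→d11:-→d12:-→d13:-→d14:-→d15:-→d16:-→d17:-→d18:-→d19:-→d20:H2 -> H2
  + 202.0.0.0/7 (H0) depth=7
  del 0.0.0.0/0 (clear depth 0)
  + 202.213.87.198/32 (H1) depth=32

== LOOKUPS ==
["H2","H0","H0","H0","H2","H2","H1","H2","H1","H2"]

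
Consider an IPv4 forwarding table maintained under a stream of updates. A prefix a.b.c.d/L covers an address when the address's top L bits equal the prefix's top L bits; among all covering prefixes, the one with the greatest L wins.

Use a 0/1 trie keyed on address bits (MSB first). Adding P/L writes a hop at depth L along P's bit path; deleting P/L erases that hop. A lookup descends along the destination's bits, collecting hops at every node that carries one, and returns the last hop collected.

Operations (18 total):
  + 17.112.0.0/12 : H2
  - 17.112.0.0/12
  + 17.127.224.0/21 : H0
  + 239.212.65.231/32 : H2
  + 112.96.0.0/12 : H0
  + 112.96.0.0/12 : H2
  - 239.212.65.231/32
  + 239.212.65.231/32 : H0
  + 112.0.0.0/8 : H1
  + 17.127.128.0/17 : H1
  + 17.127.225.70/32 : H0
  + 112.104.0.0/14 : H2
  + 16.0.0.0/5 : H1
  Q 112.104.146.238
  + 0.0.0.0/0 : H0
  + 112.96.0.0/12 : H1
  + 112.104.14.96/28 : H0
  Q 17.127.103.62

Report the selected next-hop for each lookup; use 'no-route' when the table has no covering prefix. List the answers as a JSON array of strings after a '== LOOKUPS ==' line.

Process each operation:
  + 17.112.0.0/12 (H2) depth=12
  del 17.112.0.0/12 (clear depth 12)
  + 17.127.224.0/21 (H0) depth=21
  + 239.212.65.231/32 (H2) depth=32
  + 112.96.0.0/12 (H0) depth=12
  + 112.96.0.0/12 (H2) depth=12
  del 239.212.65.231/32 (clear depth 32)
  + 239.212.65.231/32 (H0) depth=32
  + 112.0.0.0/8 (H1) depth=8
  + 17.127.128.0/17 (H1) depth=17
  + 17.127.225.70/32 (H0) depth=32
  + 112.104.0.0/14 (H2) depth=14
  + 16.0.0.0/5 (H1) depth=5
  lookup 112.104.146.238: bits 01110000011010 walk d0:-→d1:-→d2:-→d3:-→d4:-→d5:-→d6:-→d7:-→d8:H1→d9:-→d10:-→d11:-→d12:H2→d13:-→d14:H2 -> H2
  + 0.0.0.0/0 (H0) depth=0
  + 112.96.0.0/12 (H1) depth=12
  + 112.104.14.96/28 (H0) depth=28
  lookup 17.127.103.62: bits 0001000101111111 walk d0:H0→d1:-→d2:-→d3:-→d4:-→d5:H1→d6:-→d7:-→d8:-→d9:-→d10:-→d11:-→d12:-→d13:-→d14:-→d15:-→d16:- -> H1

== LOOKUPS ==
["H2","H1"]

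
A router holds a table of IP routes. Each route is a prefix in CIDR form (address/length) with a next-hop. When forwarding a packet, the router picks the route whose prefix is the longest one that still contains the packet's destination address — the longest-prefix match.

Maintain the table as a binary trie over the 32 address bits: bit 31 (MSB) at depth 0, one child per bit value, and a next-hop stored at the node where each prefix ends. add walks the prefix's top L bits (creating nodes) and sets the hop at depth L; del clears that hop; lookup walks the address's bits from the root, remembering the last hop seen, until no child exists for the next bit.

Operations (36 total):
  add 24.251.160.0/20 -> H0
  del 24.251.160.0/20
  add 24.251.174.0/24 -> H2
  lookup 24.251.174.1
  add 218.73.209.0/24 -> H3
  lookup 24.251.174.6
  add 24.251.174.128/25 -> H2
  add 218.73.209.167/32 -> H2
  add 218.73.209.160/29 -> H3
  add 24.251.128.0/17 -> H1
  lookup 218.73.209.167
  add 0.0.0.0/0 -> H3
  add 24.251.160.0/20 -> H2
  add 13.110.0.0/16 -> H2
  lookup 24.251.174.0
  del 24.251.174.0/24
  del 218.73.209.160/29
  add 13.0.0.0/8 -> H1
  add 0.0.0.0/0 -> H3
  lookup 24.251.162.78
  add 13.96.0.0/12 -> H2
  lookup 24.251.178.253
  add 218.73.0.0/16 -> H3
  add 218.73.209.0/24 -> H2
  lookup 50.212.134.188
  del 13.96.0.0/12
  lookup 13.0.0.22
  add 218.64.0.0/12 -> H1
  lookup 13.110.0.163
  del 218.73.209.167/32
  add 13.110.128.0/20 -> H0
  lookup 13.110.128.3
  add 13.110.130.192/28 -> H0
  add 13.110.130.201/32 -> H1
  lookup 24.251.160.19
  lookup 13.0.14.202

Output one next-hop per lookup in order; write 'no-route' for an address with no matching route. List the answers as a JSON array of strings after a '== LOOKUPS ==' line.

Apply in order:
  add 24.251.160.0/20 -> H0 at depth 20
  del 24.251.160.0/20 (clear depth 20)
  add 24.251.174.0/24 -> H2 at depth 24
  ? 24.251.174.1  path d0:-→d1:-→d2:-→d3:-→d4:-→d5:-→d6:-→d7:-→d8:-→d9:-→d10:-→d11:-→d12:-→d13:-→d14:-→d15:-→d16:-→d17:-→d18:-→d19:-→d20:-→d21:-→d22:-→d23:-→d24:H2  best=H2
  add 218.73.209.0/24 -> H3 at depth 24
  ? 24.251.174.6  path d0:-→d1:-→d2:-→d3:-→d4:-→d5:-→d6:-→d7:-→d8:-→d9:-→d10:-→d11:-→d12:-→d13:-→d14:-→d15:-→d16:-→d17:-→d18:-→d19:-→d20:-→d21:-→d22:-→d23:-→d24:H2  best=H2
  add 24.251.174.128/25 -> H2 at depth 25
  add 218.73.209.167/32 -> H2 at depth 32
  add 218.73.209.160/29 -> H3 at depth 29
  add 24.251.128.0/17 -> H1 at depth 17
  ? 218.73.209.167  path d0:-→d1:-→d2:-→d3:-→d4:-→d5:-→d6:-→d7:-→d8:-→d9:-→d10:-→d11:-→d12:-→d13:-→d14:-→d15:-→d16:-→d17:-→d18:-→d19:-→d20:-→d21:-→d22:-→d23:-→d24:H3→d25:-→d26:-→d27:-→d28:-→d29:H3→d30:-→d31:-→d32:H2  best=H2
  add 0.0.0.0/0 -> H3 at depth 0
  add 24.251.160.0/20 -> H2 at depth 20
  add 13.110.0.0/16 -> H2 at depth 16
  ? 24.251.174.0  path d0:H3→d1:-→d2:-→d3:-→d4:-→d5:-→d6:-→d7:-→d8:-→d9:-→d10:-→d11:-→d12:-→d13:-→d14:-→d15:-→d16:-→d17:H1→d18:-→d19:-→d20:H2→d21:-→d22:-→d23:-→d24:H2  best=H2
  del 24.251.174.0/24 (clear depth 24)
  del 218.73.209.160/29 (clear depth 29)
  add 13.0.0.0/8 -> H1 at depth 8
  add 0.0.0.0/0 -> H3 at depth 0
  ? 24.251.162.78  path d0:H3→d1:-→d2:-→d3:-→d4:-→d5:-→d6:-→d7:-→d8:-→d9:-→d10:-→d11:-→d12:-→d13:-→d14:-→d15:-→d16:-→d17:H1→d18:-→d19:-→d20:H2  best=H2
  add 13.96.0.0/12 -> H2 at depth 12
  ? 24.251.178.253  path d0:H3→d1:-→d2:-→d3:-→d4:-→d5:-→d6:-→d7:-→d8:-→d9:-→d10:-→d11:-→d12:-→d13:-→d14:-→d15:-→d16:-→d17:H1→d18:-→d19:-  best=H1
  add 218.73.0.0/16 -> H3 at depth 16
  add 218.73.209.0/24 -> H2 at depth 24
  ? 50.212.134.188  path d0:H3→d1:-→d2:-  best=H3
  del 13.96.0.0/12 (clear depth 12)
  ? 13.0.0.22  path d0:H3→d1:-→d2:-→d3:-→d4:-→d5:-→d6:-→d7:-→d8:H1→d9:-  best=H1
  add 218.64.0.0/12 -> H1 at depth 12
  ? 13.110.0.163  path d0:H3→d1:-→d2:-→d3:-→d4:-→d5:-→d6:-→d7:-→d8:H1→d9:-→d10:-→d11:-→d12:-→d13:-→d14:-→d15:-→d16:H2  best=H2
  del 218.73.209.167/32 (clear depth 32)
  add 13.110.128.0/20 -> H0 at depth 20
  ? 13.110.128.3  path d0:H3→d1:-→d2:-→d3:-→d4:-→d5:-→d6:-→d7:-→d8:H1→d9:-→d10:-→d11:-→d12:-→d13:-→d14:-→d15:-→d16:H2→d17:-→d18:-→d19:-→d20:H0  best=H0
  add 13.110.130.192/28 -> H0 at depth 28
  add 13.110.130.201/32 -> H1 at depth 32
  ? 24.251.160.19  path d0:H3→d1:-→d2:-→d3:-→d4:-→d5:-→d6:-→d7:-→d8:-→d9:-→d10:-→d11:-→d12:-→d13:-→d14:-→d15:-→d16:-→d17:H1→d18:-→d19:-→d20:H2  best=H2
  ? 13.0.14.202  path d0:H3→d1:-→d2:-→d3:-→d4:-→d5:-→d6:-→d7:-→d8:H1→d9:-  best=H1

== LOOKUPS ==
["H2","H2","H2","H2","H2","H1","H3","H1","H2","H0","H2","H1"]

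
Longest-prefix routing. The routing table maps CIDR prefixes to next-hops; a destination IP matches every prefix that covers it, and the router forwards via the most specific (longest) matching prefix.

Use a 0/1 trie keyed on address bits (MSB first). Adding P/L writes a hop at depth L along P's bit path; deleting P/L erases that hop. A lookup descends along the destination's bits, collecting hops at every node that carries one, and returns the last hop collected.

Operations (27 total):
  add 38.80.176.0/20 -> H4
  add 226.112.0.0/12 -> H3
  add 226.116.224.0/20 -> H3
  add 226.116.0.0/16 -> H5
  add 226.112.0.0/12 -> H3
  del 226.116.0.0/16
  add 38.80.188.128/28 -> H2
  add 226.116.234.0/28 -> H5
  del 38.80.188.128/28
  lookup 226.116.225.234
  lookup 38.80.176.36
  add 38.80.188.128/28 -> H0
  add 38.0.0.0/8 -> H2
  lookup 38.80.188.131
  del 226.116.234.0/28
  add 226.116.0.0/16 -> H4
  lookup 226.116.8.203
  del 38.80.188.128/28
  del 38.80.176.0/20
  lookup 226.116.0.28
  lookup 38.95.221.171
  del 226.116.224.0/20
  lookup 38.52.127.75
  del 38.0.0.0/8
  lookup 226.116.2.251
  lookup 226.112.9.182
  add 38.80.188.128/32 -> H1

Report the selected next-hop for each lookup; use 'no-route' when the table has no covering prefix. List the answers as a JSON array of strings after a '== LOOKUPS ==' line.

Trace:
  + 38.80.176.0/20 (H4) depth=20
  + 226.112.0.0/12 (H3) depth=12
  + 226.116.224.0/20 (H3) depth=20
  + 226.116.0.0/16 (H5) depth=16
  + 226.112.0.0/12 (H3) depth=12
  - 226.116.0.0/16 clear@16
  + 38.80.188.128/28 (H2) depth=28
  + 226.116.234.0/28 (H5) depth=28
  - 38.80.188.128/28 clear@28
  lookup 226.116.225.234: bits 11100010011101001110 walk d0:-→d1:-→d2:-→d3:-→d4:-→d5:-→d6:-→d7:-→d8:-→d9:-→d10:-→d11:-→d12:H3→d13:-→d14:-→d15:-→d16:-→d17:-→d18:-→d19:-→d20:H3 -> H3
  lookup 38.80.176.36: bits 00100110010100001011 walk d0:-→d1:-→d2:-→d3:-→d4:-→d5:-→d6:-→d7:-→d8:-→d9:-→d10:-→d11:-→d12:-→d13:-→d14:-→d15:-→d16:-→d17:-→d18:-→d19:-→d20:H4 -> H4
  + 38.80.188.128/28 (H0) depth=28
  + 38.0.0.0/8 (H2) depth=8
  lookup 38.80.188.131: bits 0010011001010000101111001000 walk d0:-→d1:-→d2:-→d3:-→d4:-→d5:-→d6:-→d7:-→d8:H2→d9:-→d10:-→d11:-→d12:-→d13:-→d14:-→d15:-→d16:-→d17:-→d18:-→d19:-→d20:H4→d21:-→d22:-→d23:-→d24:-→d25:-→d26:-→d27:-→d28:H0 -> H0
  - 226.116.234.0/28 clear@28
  + 226.116.0.0/16 (H4) depth=16
  lookup 226.116.8.203: bits 1110001001110100 walk d0:-→d1:-→d2:-→d3:-→d4:-→d5:-→d6:-→d7:-→d8:-→d9:-→d10:-→d11:-→d12:H3→d13:-→d14:-→d15:-→d16:H4 -> H4
  - 38.80.188.128/28 clear@28
  - 38.80.176.0/20 clear@20
  lookup 226.116.0.28: bits 1110001001110100 walk d0:-→d1:-→d2:-→d3:-→d4:-→d5:-→d6:-→d7:-→d8:-→d9:-→d10:-→d11:-→d12:H3→d13:-→d14:-→d15:-→d16:H4 -> H4
  lookup 38.95.221.171: bits 001001100101 walk d0:-→d1:-→d2:-→d3:-→d4:-→d5:-→d6:-→d7:-→d8:H2→d9:-→d10:-→d11:-→d12:- -> H2
  - 226.116.224.0/20 clear@20
  lookup 38.52.127.75: bits 001001100 walk d0:-→d1:-→d2:-→d3:-→d4:-→d5:-→d6:-→d7:-→d8:H2→d9:- -> H2
  - 38.0.0.0/8 clear@8
  lookup 226.116.2.251: bits 1110001001110100 walk d0:-→d1:-→d2:-→d3:-→d4:-→d5:-→d6:-→d7:-→d8:-→d9:-→d10:-→d11:-→d12:H3→d13:-→d14:-→d15:-→d16:H4 -> H4
  lookup 226.112.9.182: bits 1110001001110 walk d0:-→d1:-→d2:-→d3:-→d4:-→d5:-→d6:-→d7:-→d8:-→d9:-→d10:-→d11:-→d12:H3→d13:- -> H3
  + 38.80.188.128/32 (H1) depth=32

== LOOKUPS ==
["H3","H4","H0","H4","H4","H2","H2","H4","H3"]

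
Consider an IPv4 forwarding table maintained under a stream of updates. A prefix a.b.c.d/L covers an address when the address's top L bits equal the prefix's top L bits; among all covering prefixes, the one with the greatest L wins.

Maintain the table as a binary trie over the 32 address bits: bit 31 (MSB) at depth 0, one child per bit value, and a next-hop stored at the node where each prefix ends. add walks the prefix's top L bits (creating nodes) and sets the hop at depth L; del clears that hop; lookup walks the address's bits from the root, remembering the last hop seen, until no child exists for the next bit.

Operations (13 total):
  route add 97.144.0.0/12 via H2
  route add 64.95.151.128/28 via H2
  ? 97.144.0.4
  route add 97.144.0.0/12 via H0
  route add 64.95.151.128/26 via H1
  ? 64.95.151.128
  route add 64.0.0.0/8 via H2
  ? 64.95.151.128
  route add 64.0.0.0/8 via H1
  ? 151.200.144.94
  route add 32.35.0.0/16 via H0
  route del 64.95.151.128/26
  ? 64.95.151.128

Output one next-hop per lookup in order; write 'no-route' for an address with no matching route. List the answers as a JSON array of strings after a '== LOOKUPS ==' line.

Apply in order:
  + 97.144.0.0/12 (H2) depth=12
  + 64.95.151.128/28 (H2) depth=28
  Q 97.144.0.4: descend 011000011001 ; hops seen [H2] ; pick H2
  + 97.144.0.0/12 (H0) depth=12
  + 64.95.151.128/26 (H1) depth=26
  Q 64.95.151.128: descend 0100000001011111100101111000 ; hops seen [H1,H2] ; pick H2
  + 64.0.0.0/8 (H2) depth=8
  Q 64.95.151.128: descend 0100000001011111100101111000 ; hops seen [H2,H1,H2] ; pick H2
  + 64.0.0.0/8 (H1) depth=8
  Q 151.200.144.94: descend ε ; hops seen [∅] ; pick no-route
  + 32.35.0.0/16 (H0) depth=16
  - 64.95.151.128/26 clear@26
  Q 64.95.151.128: descend 0100000001011111100101111000 ; hops seen [H1,H2] ; pick H2

== LOOKUPS ==
["H2","H2","H2","no-route","H2"]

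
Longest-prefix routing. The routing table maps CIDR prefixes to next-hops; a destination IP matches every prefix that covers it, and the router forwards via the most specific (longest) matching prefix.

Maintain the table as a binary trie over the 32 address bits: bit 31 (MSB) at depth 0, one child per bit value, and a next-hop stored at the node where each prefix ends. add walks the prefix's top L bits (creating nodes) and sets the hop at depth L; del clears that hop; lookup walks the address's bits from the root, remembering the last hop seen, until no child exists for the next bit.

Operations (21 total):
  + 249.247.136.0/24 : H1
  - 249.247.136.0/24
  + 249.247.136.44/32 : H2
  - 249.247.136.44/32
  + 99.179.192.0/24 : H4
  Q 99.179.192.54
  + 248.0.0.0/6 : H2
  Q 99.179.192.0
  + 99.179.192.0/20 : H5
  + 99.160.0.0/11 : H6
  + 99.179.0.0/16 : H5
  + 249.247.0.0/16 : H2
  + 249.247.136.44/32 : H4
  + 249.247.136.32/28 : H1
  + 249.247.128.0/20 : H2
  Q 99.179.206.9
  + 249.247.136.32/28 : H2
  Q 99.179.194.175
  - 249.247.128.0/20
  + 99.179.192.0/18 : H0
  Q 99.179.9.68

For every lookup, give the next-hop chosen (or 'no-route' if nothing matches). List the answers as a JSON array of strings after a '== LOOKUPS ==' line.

Trace:
  add 249.247.136.0/24 -> H1 at depth 24
  - 249.247.136.0/24 clear@24
  add 249.247.136.44/32 -> H2 at depth 32
  - 249.247.136.44/32 clear@32
  add 99.179.192.0/24 -> H4 at depth 24
  Q 99.179.192.54: descend 011000111011001111000000 ; hops seen [H4] ; pick H4
  add 248.0.0.0/6 -> H2 at depth 6
  Q 99.179.192.0: descend 011000111011001111000000 ; hops seen [H4] ; pick H4
  add 99.179.192.0/20 -> H5 at depth 20
  add 99.160.0.0/11 -> H6 at depth 11
  add 99.179.0.0/16 -> H5 at depth 16
  add 249.247.0.0/16 -> H2 at depth 16
  add 249.247.136.44/32 -> H4 at depth 32
  add 249.247.136.32/28 -> H1 at depth 28
  add 249.247.128.0/20 -> H2 at depth 20
  Q 99.179.206.9: descend 01100011101100111100 ; hops seen [H6,H5,H5] ; pick H5
  add 249.247.136.32/28 -> H2 at depth 28
  Q 99.179.194.175: descend 0110001110110011110000 ; hops seen [H6,H5,H5] ; pick H5
  - 249.247.128.0/20 clear@20
  add 99.179.192.0/18 -> H0 at depth 18
  Q 99.179.9.68: descend 0110001110110011 ; hops seen [H6,H5] ; pick H5

== LOOKUPS ==
["H4","H4","H5","H5","H5"]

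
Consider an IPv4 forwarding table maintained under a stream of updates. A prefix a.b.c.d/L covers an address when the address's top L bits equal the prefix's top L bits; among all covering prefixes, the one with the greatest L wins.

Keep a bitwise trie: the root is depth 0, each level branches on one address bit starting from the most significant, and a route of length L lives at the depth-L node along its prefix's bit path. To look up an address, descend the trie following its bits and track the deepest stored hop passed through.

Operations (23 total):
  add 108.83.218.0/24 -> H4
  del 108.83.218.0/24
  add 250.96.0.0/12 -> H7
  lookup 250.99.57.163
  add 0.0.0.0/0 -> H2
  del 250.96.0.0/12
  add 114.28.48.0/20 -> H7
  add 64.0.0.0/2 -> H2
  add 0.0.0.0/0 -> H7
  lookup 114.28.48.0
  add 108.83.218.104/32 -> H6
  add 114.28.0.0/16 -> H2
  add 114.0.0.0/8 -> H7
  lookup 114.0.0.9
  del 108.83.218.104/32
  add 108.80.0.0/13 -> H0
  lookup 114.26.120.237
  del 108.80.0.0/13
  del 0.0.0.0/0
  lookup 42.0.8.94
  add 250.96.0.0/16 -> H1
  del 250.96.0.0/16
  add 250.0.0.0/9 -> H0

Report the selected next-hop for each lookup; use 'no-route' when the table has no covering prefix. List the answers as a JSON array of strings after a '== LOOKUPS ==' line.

Trace:
  add 108.83.218.0/24 -> H4 at depth 24
  - 108.83.218.0/24 clear@24
  add 250.96.0.0/12 -> H7 at depth 12
  ? 250.99.57.163  path d0:-→d1:-→d2:-→d3:-→d4:-→d5:-→d6:-→d7:-→d8:-→d9:-→d10:-→d11:-→d12:H7  best=H7
  add 0.0.0.0/0 -> H2 at depth 0
  - 250.96.0.0/12 clear@12
  add 114.28.48.0/20 -> H7 at depth 20
  add 64.0.0.0/2 -> H2 at depth 2
  add 0.0.0.0/0 -> H7 at depth 0
  ? 114.28.48.0  path d0:H7→d1:-→d2:H2→d3:-→d4:-→d5:-→d6:-→d7:-→d8:-→d9:-→d10:-→d11:-→d12:-→d13:-→d14:-→d15:-→d16:-→d17:-→d18:-→d19:-→d20:H7  best=H7
  add 108.83.218.104/32 -> H6 at depth 32
  add 114.28.0.0/16 -> H2 at depth 16
  add 114.0.0.0/8 -> H7 at depth 8
  ? 114.0.0.9  path d0:H7→d1:-→d2:H2→d3:-→d4:-→d5:-→d6:-→d7:-→d8:H7→d9:-→d10:-→d11:-  best=H7
  - 108.83.218.104/32 clear@32
  add 108.80.0.0/13 -> H0 at depth 13
  ? 114.26.120.237  path d0:H7→d1:-→d2:H2→d3:-→d4:-→d5:-→d6:-→d7:-→d8:H7→d9:-→d10:-→d11:-→d12:-→d13:-  best=H7
  - 108.80.0.0/13 clear@13
  - 0.0.0.0/0 clear@0
  ? 42.0.8.94  path d0:-→d1:-  best=no-route
  add 250.96.0.0/16 -> H1 at depth 16
  - 250.96.0.0/16 clear@16
  add 250.0.0.0/9 -> H0 at depth 9

== LOOKUPS ==
["H7","H7","H7","H7","no-route"]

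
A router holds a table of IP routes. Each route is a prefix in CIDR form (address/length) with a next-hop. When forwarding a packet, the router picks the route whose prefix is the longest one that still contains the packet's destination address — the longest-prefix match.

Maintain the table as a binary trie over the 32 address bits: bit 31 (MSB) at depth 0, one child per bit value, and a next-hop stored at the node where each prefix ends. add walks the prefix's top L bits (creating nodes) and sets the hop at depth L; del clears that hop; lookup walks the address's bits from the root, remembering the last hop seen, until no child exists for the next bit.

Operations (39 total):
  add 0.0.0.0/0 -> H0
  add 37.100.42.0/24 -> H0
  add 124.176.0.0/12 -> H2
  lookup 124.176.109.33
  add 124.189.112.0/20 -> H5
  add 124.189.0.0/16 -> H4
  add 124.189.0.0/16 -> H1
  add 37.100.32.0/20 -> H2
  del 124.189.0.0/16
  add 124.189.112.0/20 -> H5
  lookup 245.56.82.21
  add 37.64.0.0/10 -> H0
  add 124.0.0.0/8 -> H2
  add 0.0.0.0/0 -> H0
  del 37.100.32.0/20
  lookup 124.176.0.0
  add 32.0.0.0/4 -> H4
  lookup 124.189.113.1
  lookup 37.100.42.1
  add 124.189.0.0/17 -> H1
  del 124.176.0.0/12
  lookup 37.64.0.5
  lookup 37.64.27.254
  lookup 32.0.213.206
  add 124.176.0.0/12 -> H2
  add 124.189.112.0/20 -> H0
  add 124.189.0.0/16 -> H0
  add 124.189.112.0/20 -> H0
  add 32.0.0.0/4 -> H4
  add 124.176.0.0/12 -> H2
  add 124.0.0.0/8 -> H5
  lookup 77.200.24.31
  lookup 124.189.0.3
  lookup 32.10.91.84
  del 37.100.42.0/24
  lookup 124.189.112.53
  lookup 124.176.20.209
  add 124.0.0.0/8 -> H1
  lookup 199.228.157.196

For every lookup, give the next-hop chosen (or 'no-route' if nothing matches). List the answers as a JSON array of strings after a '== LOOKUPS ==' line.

Process each operation:
  add 0.0.0.0/0 -> H0 at depth 0
  add 37.100.42.0/24 -> H0 at depth 24
  add 124.176.0.0/12 -> H2 at depth 12
  lookup 124.176.109.33: bits 011111001011 walk d0:H0→d1:-→d2:-→d3:-→d4:-→d5:-→d6:-→d7:-→d8:-→d9:-→d10:-→d11:-→d12:H2 -> H2
  add 124.189.112.0/20 -> H5 at depth 20
  add 124.189.0.0/16 -> H4 at depth 16
  add 124.189.0.0/16 -> H1 at depth 16
  add 37.100.32.0/20 -> H2 at depth 20
  - 124.189.0.0/16 clear@16
  add 124.189.112.0/20 -> H5 at depth 20
  lookup 245.56.82.21: bits ε walk d0:H0 -> H0
  add 37.64.0.0/10 -> H0 at depth 10
  add 124.0.0.0/8 -> H2 at depth 8
  add 0.0.0.0/0 -> H0 at depth 0
  - 37.100.32.0/20 clear@20
  lookup 124.176.0.0: bits 011111001011 walk d0:H0→d1:-→d2:-→d3:-→d4:-→d5:-→d6:-→d7:-→d8:H2→d9:-→d10:-→d11:-→d12:H2 -> H2
  add 32.0.0.0/4 -> H4 at depth 4
  lookup 124.189.113.1: bits 01111100101111010111 walk d0:H0→d1:-→d2:-→d3:-→d4:-→d5:-→d6:-→d7:-→d8:H2→d9:-→d10:-→d11:-→d12:H2→d13:-→d14:-→d15:-→d16:-→d17:-→d18:-→d19:-→d20:H5 -> H5
  lookup 37.100.42.1: bits 001001010110010000101010 walk d0:H0→d1:-→d2:-→d3:-→d4:H4→d5:-→d6:-→d7:-→d8:-→d9:-→d10:H0→d11:-→d12:-→d13:-→d14:-→d15:-→d16:-→d17:-→d18:-→d19:-→d20:-→d21:-→d22:-→d23:-→d24:H0 -> H0
  add 124.189.0.0/17 -> H1 at depth 17
  - 124.176.0.0/12 clear@12
  lookup 37.64.0.5: bits 0010010101 walk d0:H0→d1:-→d2:-→d3:-→d4:H4→d5:-→d6:-→d7:-→d8:-→d9:-→d10:H0 -> H0
  lookup 37.64.27.254: bits 0010010101 walk d0:H0→d1:-→d2:-→d3:-→d4:H4→d5:-→d6:-→d7:-→d8:-→d9:-→d10:H0 -> H0
  lookup 32.0.213.206: bits 00100 walk d0:H0→d1:-→d2:-→d3:-→d4:H4→d5:- -> H4
  add 124.176.0.0/12 -> H2 at depth 12
  add 124.189.112.0/20 -> H0 at depth 20
  add 124.189.0.0/16 -> H0 at depth 16
  add 124.189.112.0/20 -> H0 at depth 20
  add 32.0.0.0/4 -> H4 at depth 4
  add 124.176.0.0/12 -> H2 at depth 12
  add 124.0.0.0/8 -> H5 at depth 8
  lookup 77.200.24.31: bits 01 walk d0:H0→d1:-→d2:- -> H0
  lookup 124.189.0.3: bits 01111100101111010 walk d0:H0→d1:-→d2:-→d3:-→d4:-→d5:-→d6:-→d7:-→d8:H5→d9:-→d10:-→d11:-→d12:H2→d13:-→d14:-→d15:-→d16:H0→d17:H1 -> H1
  lookup 32.10.91.84: bits 00100 walk d0:H0→d1:-→d2:-→d3:-→d4:H4→d5:- -> H4
  - 37.100.42.0/24 clear@24
  lookup 124.189.112.53: bits 01111100101111010111 walk d0:H0→d1:-→d2:-→d3:-→d4:-→d5:-→d6:-→d7:-→d8:H5→d9:-→d10:-→d11:-→d12:H2→d13:-→d14:-→d15:-→d16:H0→d17:H1→d18:-→d19:-→d20:H0 -> H0
  lookup 124.176.20.209: bits 011111001011 walk d0:H0→d1:-→d2:-→d3:-→d4:-→d5:-→d6:-→d7:-→d8:H5→d9:-→d10:-→d11:-→d12:H2 -> H2
  add 124.0.0.0/8 -> H1 at depth 8
  lookup 199.228.157.196: bits ε walk d0:H0 -> H0

== LOOKUPS ==
["H2","H0","H2","H5","H0","H0","H0","H4","H0","H1","H4","H0","H2","H0"]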